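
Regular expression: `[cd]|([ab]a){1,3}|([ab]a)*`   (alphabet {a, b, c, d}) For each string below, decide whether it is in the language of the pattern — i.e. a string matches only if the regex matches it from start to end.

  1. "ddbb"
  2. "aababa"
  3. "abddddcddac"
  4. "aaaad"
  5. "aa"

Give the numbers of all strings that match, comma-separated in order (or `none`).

1 → no match
2 → match
3 → no match
4 → no match
5 → match

2, 5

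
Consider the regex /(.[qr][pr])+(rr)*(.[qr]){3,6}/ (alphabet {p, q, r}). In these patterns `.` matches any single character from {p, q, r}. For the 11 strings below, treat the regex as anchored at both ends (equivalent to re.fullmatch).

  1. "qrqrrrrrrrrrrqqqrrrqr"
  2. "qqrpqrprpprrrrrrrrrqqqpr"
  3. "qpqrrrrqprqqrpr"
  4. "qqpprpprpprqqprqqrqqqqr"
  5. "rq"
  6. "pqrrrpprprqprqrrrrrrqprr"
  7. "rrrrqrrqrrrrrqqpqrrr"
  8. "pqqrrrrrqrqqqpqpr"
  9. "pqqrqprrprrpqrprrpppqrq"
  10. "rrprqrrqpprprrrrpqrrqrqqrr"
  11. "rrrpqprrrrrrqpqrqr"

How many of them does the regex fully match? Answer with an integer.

1 → no match
2 → match
3 → no match
4 → no match
5 → no match
6 → no match
7 → no match
8 → no match
9 → no match
10 → match
11 → no match
Total matched: 2

2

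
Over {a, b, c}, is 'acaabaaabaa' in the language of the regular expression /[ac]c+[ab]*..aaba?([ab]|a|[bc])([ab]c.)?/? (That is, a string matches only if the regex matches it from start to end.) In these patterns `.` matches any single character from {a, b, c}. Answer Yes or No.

Yes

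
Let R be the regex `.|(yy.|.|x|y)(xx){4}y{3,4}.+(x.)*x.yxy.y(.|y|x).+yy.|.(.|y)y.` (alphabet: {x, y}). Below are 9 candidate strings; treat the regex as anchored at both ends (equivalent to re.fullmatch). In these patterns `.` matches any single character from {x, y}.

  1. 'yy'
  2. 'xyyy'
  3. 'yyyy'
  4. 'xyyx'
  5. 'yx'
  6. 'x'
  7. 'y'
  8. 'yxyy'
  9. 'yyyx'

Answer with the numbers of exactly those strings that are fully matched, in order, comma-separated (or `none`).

2, 3, 4, 6, 7, 8, 9

1. 'yy' → no match
2. 'xyyy' → match
3. 'yyyy' → match
4. 'xyyx' → match
5. 'yx' → no match
6. 'x' → match
7. 'y' → match
8. 'yxyy' → match
9. 'yyyx' → match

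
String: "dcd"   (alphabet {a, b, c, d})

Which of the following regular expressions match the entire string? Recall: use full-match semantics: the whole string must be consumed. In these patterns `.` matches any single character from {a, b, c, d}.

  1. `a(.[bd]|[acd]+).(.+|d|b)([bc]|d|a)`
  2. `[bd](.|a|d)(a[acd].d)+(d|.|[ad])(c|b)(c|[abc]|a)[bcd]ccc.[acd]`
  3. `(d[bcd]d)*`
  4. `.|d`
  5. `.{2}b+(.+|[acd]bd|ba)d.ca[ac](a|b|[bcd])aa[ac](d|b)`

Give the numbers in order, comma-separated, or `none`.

3

1 → no match — must start with "a"
2 → no match
3 → match
4 → no match
5 → no match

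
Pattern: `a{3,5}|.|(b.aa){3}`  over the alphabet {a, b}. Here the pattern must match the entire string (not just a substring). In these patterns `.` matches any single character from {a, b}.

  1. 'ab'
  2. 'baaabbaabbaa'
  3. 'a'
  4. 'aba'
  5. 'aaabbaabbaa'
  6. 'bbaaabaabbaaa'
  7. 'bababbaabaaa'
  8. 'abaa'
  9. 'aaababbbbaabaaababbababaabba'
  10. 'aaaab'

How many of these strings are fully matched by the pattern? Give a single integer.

2

1 → no match
2 → match
3 → match
4 → no match
5 → no match
6 → no match
7 → no match
8 → no match
9 → no match
10 → no match
Total matched: 2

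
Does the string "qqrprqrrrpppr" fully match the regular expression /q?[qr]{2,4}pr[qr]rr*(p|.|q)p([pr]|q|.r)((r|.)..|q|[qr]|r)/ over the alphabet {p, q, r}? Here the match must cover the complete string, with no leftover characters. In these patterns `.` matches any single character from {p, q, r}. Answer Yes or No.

Yes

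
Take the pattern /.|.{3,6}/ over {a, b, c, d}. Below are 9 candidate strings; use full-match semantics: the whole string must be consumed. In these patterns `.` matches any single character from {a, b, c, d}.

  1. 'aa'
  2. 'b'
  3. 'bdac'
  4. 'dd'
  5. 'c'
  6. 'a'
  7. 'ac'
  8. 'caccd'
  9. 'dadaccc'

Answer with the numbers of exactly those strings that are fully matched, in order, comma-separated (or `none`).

1. 'aa' → no match
2. 'b' → match
3. 'bdac' → match
4. 'dd' → no match
5. 'c' → match
6. 'a' → match
7. 'ac' → no match
8. 'caccd' → match
9. 'dadaccc' → no match

2, 3, 5, 6, 8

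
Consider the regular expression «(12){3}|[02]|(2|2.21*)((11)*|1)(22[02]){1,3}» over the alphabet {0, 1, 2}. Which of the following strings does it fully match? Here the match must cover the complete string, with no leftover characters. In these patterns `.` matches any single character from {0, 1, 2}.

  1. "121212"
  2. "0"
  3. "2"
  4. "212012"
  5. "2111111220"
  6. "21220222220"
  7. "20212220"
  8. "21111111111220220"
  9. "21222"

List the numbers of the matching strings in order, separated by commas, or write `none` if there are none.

1 → match
2 → match
3 → match
4 → no match
5 → match
6 → match
7 → no match
8 → match
9 → match

1, 2, 3, 5, 6, 8, 9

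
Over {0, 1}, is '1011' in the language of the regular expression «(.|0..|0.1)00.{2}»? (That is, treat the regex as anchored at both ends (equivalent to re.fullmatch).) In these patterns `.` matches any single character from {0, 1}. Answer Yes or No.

No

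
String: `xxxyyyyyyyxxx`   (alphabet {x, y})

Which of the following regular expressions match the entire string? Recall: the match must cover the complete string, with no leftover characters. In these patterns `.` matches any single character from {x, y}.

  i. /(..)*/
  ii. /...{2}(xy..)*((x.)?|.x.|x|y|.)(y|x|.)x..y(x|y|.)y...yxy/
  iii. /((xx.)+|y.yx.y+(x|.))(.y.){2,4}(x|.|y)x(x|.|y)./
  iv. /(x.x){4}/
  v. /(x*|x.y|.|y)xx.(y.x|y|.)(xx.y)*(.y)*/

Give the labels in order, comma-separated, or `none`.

iii

i → no match
ii → no match — must end with `yxy`
iii → match
iv → no match
v → no match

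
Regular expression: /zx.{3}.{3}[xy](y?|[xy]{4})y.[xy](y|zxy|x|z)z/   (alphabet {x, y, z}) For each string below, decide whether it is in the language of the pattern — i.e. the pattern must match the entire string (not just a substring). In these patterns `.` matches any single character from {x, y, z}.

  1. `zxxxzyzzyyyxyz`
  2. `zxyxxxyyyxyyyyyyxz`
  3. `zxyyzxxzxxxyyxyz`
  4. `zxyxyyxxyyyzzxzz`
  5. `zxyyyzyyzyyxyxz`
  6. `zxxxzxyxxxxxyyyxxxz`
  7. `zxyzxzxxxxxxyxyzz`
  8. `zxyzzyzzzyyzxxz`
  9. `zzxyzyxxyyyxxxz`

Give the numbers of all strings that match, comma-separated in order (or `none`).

1, 2

1 → match
2 → match
3 → no match
4 → no match
5 → no match
6 → no match
7 → no match
8 → no match
9 → no match — must start with `zx`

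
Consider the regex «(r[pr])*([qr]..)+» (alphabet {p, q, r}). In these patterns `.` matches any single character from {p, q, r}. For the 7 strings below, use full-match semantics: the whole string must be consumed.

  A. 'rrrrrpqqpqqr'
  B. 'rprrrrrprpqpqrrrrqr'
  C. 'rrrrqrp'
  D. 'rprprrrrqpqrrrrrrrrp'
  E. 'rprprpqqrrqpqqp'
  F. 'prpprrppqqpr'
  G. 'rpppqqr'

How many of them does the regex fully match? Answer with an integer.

5

A → match
B → match
C → match
D → match
E → match
F → no match
G → no match
Total matched: 5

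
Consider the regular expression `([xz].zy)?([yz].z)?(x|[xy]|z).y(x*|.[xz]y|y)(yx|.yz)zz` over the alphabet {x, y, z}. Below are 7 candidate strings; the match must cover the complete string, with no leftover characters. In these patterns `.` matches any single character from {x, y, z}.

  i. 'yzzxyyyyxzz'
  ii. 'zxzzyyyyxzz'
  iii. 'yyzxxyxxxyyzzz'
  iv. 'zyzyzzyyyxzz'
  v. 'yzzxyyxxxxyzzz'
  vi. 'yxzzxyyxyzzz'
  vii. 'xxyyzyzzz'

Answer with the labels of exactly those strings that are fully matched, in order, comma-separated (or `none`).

i → match
ii → match
iii → match
iv → match
v → match
vi → match
vii → match

i, ii, iii, iv, v, vi, vii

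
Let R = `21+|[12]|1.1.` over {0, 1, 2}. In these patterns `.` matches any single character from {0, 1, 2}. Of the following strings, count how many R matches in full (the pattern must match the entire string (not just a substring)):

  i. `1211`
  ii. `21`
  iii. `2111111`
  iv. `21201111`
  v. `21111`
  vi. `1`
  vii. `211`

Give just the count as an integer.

6

i → match
ii → match
iii → match
iv → no match
v → match
vi → match
vii → match
Total matched: 6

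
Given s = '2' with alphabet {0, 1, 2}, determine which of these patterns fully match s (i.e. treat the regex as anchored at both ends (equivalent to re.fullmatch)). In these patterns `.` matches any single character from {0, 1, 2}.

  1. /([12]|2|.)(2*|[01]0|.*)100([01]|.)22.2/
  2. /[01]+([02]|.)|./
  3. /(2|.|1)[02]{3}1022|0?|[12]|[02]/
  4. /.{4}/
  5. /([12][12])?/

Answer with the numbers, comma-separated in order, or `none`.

2, 3

1 → no match
2 → match
3 → match
4 → no match
5 → no match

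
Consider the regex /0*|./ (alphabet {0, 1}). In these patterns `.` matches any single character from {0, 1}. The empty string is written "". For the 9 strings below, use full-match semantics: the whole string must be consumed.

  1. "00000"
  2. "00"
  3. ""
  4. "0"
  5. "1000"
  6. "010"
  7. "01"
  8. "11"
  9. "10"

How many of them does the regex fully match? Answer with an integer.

4

1 → match
2 → match
3 → match
4 → match
5 → no match
6 → no match
7 → no match
8 → no match
9 → no match
Total matched: 4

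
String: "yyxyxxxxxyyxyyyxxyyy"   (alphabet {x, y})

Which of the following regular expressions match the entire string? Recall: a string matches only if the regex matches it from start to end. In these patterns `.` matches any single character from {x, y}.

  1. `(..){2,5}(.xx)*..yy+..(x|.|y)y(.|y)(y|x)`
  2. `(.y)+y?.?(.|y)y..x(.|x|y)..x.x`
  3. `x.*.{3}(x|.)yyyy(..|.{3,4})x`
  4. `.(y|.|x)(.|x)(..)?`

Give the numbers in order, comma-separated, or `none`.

1

1 → match
2 → no match — must end with "x"
3 → no match — must start with "x"
4 → no match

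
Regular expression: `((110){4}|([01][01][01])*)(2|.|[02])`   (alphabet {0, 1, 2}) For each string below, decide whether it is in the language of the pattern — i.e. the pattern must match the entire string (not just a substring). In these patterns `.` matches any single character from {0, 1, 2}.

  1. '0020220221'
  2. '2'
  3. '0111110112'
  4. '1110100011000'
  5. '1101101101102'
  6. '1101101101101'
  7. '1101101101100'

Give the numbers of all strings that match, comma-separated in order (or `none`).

2, 3, 4, 5, 6, 7

1 → no match
2 → match
3 → match
4 → match
5 → match
6 → match
7 → match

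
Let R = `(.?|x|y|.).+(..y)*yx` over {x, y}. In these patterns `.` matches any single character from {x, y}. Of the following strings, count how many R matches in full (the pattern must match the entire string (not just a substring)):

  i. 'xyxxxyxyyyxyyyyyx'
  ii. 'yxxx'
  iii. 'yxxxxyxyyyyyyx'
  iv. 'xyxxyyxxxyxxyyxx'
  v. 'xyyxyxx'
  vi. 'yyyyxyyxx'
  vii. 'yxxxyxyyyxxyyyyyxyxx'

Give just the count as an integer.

i → match
ii. 'yxxx' → no match — must end with 'yx'
iii → match
iv → no match — must end with 'yx'
v. 'xyyxyxx' → no match — must end with 'yx'
vi. 'yyyyxyyxx' → no match — must end with 'yx'
vii → no match — must end with 'yx'
Total matched: 2

2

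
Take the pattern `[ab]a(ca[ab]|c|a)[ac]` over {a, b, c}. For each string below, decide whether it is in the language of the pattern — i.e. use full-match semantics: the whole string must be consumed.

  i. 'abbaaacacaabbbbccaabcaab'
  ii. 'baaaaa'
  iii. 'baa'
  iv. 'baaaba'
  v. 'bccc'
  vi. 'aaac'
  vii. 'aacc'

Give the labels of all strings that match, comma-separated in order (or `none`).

i → no match
ii → no match
iii → no match
iv → no match
v → no match
vi → match
vii → match

vi, vii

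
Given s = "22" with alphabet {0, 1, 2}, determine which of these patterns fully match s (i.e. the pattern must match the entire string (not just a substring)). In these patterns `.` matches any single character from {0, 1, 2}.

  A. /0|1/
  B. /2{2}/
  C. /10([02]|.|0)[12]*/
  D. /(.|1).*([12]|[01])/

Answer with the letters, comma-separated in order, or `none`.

A → no match
B → match
C → no match — must start with "10"
D → match

B, D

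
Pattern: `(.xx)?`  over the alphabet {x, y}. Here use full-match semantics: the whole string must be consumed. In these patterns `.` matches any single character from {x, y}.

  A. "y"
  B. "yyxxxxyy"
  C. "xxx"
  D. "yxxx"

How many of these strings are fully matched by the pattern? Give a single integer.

1

A → no match
B → no match
C → match
D → no match
Total matched: 1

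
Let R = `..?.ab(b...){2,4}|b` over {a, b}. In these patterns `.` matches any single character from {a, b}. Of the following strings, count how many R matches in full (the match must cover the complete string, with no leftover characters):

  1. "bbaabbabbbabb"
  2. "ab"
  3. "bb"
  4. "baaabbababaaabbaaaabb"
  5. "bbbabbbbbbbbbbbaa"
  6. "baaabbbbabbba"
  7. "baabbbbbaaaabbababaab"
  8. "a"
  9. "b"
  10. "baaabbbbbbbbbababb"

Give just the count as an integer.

1 → match
2 → no match
3 → no match
4 → no match
5 → match
6 → match
7 → no match
8 → no match
9 → match
10 → no match
Total matched: 4

4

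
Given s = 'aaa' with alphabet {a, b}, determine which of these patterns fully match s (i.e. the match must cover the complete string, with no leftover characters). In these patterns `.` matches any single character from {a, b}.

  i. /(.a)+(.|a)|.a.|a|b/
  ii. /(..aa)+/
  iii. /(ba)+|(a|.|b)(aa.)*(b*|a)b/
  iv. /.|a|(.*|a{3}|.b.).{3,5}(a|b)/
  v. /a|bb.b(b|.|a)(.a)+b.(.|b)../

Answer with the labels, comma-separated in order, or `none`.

i

i → match
ii → no match
iii → no match
iv → no match
v → no match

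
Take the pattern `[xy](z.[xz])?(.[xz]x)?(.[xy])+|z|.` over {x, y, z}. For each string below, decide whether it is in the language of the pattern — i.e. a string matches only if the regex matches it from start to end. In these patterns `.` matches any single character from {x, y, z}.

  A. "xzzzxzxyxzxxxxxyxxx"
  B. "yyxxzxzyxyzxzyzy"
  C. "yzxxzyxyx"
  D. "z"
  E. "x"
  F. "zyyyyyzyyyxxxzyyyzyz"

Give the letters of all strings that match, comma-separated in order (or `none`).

A → match
B → match
C → no match
D → match
E → match
F → no match

A, B, D, E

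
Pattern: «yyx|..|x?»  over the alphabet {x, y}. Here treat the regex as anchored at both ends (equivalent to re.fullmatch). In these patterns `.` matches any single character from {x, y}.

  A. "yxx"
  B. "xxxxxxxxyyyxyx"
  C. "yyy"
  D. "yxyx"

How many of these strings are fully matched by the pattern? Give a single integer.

0

A → no match
B → no match
C → no match
D → no match
Total matched: 0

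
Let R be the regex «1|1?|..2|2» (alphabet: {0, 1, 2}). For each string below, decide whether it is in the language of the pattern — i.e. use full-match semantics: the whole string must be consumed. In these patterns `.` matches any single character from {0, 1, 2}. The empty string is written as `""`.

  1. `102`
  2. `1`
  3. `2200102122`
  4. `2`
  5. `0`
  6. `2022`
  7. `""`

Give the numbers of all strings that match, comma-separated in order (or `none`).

1 → match
2 → match
3 → no match
4 → match
5 → no match
6 → no match
7 → match

1, 2, 4, 7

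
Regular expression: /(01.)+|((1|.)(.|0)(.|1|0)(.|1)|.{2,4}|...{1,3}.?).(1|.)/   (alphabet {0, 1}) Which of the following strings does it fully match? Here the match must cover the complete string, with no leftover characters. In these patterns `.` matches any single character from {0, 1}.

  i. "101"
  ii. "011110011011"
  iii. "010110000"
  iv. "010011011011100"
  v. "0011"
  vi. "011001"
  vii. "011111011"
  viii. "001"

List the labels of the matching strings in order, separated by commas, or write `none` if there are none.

i → no match
ii → no match
iii → no match
iv → no match
v → match
vi → match
vii → no match
viii → no match

v, vi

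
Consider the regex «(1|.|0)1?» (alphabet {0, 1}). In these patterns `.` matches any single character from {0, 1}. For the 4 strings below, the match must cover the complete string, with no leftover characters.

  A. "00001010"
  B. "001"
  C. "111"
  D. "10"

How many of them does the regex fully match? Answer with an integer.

0

A. "00001010" → no match
B. "001" → no match
C. "111" → no match
D. "10" → no match
Total matched: 0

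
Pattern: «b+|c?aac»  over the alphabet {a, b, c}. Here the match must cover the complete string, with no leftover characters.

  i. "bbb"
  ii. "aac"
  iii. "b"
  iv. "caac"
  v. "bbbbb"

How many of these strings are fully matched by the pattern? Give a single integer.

5

i. "bbb" → match
ii. "aac" → match
iii. "b" → match
iv. "caac" → match
v. "bbbbb" → match
Total matched: 5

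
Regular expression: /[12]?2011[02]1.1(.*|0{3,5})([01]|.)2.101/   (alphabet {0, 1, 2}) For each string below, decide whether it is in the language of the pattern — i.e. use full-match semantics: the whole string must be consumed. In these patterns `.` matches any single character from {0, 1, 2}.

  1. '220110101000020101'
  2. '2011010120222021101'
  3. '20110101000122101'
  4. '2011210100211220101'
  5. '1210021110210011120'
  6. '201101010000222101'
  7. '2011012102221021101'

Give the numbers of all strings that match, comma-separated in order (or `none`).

1, 2, 3, 4, 6, 7

1 → match
2 → match
3 → match
4 → match
5 → no match — must end with '101'
6 → match
7 → match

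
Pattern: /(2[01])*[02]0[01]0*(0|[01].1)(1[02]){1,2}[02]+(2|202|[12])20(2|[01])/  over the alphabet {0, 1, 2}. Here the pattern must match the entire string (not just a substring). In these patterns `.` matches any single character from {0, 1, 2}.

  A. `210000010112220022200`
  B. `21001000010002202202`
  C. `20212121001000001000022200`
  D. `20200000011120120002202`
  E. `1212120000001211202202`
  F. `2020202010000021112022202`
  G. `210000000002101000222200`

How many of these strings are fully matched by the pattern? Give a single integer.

A → match
B → match
C → match
D → no match
E → no match
F → no match
G → no match
Total matched: 3

3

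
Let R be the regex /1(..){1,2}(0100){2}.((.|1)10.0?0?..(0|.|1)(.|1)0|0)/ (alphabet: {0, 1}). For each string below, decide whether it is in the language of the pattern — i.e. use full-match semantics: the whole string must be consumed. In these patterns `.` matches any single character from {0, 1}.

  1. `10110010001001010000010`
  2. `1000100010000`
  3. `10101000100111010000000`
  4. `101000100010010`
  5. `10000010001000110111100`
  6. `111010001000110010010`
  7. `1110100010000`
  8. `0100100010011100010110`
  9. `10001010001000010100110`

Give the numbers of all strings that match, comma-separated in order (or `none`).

1 → match
2 → match
3 → match
4 → match
5 → match
6 → match
7 → match
8 → no match — must start with `1`
9 → match

1, 2, 3, 4, 5, 6, 7, 9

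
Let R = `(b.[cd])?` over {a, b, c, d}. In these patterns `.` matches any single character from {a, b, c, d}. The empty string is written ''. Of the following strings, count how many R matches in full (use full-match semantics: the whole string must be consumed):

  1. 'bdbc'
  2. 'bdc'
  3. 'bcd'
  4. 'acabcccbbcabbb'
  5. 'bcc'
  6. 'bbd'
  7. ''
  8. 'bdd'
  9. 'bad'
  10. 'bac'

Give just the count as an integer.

1 → no match
2 → match
3 → match
4 → no match
5 → match
6 → match
7 → match
8 → match
9 → match
10 → match
Total matched: 8

8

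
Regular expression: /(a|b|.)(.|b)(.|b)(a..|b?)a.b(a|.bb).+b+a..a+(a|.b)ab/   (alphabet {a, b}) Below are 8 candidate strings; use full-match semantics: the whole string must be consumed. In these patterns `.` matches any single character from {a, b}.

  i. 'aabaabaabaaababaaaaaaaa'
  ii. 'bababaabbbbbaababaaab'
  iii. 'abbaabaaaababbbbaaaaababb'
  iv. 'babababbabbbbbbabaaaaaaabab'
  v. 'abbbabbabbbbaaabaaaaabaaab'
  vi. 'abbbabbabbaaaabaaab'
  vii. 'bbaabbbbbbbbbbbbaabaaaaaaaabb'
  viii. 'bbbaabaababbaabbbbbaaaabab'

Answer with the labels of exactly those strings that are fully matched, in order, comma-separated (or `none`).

i → no match — must end with 'ab'
ii → no match
iii → no match — must end with 'ab'
iv → no match
v → no match
vi → no match
vii → no match — must end with 'ab'
viii → no match

none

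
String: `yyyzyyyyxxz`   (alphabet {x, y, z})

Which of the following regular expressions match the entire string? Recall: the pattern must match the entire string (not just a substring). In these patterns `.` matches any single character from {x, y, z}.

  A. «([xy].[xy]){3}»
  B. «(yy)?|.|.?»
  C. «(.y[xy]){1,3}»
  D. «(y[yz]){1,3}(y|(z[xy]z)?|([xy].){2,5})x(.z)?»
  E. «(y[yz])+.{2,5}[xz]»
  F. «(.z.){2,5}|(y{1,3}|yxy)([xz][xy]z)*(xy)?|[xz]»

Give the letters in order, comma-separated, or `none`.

D, E

A → no match
B → no match
C → no match
D → match
E → match
F → no match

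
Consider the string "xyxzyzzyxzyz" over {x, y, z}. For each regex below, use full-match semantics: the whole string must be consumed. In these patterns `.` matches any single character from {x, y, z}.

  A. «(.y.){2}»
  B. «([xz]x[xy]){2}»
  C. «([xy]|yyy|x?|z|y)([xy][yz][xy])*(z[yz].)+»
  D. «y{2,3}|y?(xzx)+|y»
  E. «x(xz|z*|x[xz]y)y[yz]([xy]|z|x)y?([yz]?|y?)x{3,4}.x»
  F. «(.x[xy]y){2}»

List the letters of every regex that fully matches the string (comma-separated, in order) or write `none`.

A → no match
B → no match
C → match
D → no match
E → no match — must end with "x"
F → no match — must end with "y"

C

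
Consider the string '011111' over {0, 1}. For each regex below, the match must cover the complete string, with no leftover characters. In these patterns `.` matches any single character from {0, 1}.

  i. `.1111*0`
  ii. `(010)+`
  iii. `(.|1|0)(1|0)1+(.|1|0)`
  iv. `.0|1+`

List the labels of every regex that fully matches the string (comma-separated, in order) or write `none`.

i → no match — must end with '0'
ii → no match — must start with '010'
iii → match
iv → no match

iii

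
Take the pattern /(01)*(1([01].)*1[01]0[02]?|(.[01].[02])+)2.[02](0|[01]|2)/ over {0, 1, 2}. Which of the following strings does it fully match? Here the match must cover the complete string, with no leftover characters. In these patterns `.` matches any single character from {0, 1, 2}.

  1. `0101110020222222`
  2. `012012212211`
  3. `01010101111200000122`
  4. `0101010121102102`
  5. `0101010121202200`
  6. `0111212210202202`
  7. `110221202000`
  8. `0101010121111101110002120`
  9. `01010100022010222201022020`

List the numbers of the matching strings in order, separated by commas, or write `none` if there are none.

1, 4, 5, 7

1 → match
2 → no match
3 → no match
4 → match
5 → match
6 → no match
7 → match
8 → no match
9 → no match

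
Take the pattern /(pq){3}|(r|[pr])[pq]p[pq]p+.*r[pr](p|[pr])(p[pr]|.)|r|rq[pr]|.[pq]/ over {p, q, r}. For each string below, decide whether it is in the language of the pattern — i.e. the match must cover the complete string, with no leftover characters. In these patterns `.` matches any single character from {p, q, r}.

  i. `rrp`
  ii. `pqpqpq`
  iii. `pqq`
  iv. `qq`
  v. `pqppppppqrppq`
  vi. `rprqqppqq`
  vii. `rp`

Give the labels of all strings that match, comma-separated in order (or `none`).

ii, iv, v, vii

i. `rrp` → no match
ii. `pqpqpq` → match
iii. `pqq` → no match
iv. `qq` → match
v → match
vi. `rprqqppqq` → no match
vii. `rp` → match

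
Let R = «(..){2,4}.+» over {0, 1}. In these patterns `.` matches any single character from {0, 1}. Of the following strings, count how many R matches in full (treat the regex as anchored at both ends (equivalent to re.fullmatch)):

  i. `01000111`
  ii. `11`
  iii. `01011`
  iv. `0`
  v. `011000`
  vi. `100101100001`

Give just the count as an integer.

i → match
ii → no match
iii → match
iv → no match
v → match
vi → match
Total matched: 4

4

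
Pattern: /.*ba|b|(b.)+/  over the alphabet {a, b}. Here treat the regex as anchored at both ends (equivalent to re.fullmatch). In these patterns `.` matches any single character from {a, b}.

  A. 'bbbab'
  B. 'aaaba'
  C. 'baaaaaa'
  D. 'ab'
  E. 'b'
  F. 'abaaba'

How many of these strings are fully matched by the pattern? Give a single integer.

3

A → no match
B → match
C → no match
D → no match
E → match
F → match
Total matched: 3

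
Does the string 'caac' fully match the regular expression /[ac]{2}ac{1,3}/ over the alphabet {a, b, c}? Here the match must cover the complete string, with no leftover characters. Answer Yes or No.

Yes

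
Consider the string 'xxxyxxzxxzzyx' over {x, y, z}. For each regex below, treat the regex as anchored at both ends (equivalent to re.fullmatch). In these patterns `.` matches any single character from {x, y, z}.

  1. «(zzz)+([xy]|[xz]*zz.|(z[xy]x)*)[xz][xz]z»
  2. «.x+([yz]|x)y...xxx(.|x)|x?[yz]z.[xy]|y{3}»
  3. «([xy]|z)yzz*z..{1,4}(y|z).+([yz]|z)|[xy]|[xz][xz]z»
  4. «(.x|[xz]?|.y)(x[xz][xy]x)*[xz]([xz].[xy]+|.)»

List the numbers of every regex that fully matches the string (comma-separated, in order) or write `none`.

1 → no match — must start with 'zzz'
2 → no match
3 → no match
4 → match

4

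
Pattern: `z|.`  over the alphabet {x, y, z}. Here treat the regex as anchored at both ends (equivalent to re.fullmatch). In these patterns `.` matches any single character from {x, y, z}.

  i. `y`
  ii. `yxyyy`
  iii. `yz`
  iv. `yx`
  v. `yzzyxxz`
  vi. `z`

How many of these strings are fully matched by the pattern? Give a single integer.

i → match
ii → no match
iii → no match
iv → no match
v → no match
vi → match
Total matched: 2

2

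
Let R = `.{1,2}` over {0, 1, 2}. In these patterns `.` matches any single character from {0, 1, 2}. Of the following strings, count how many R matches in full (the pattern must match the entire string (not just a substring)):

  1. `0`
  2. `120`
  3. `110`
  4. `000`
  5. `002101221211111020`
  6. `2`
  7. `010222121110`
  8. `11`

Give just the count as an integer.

3

1 → match
2 → no match
3 → no match
4 → no match
5 → no match
6 → match
7 → no match
8 → match
Total matched: 3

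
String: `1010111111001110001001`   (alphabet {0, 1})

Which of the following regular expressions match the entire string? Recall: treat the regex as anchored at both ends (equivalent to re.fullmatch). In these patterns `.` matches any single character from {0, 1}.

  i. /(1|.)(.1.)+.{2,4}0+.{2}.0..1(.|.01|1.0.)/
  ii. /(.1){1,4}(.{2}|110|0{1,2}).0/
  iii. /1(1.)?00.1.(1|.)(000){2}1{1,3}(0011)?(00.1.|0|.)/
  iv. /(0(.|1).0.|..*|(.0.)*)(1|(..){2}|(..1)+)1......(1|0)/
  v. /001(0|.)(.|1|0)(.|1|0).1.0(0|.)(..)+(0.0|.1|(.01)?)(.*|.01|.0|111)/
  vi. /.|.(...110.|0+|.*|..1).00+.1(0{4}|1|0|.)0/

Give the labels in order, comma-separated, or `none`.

i → match
ii → no match — must end with `0`
iii → no match
iv → match
v → no match — must start with `001`
vi → no match

i, iv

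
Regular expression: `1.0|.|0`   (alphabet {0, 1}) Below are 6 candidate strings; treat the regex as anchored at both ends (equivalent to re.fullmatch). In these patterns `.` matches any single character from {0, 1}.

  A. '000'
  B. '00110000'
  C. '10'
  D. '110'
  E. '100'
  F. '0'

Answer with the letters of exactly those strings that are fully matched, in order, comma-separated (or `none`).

A → no match
B → no match
C → no match
D → match
E → match
F → match

D, E, F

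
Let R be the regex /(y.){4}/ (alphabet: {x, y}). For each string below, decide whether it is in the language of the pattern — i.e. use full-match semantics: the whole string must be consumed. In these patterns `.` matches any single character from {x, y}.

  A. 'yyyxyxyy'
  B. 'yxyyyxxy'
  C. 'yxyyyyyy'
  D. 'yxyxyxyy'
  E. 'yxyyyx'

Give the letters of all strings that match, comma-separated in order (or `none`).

A, C, D

A → match
B → no match
C → match
D → match
E → no match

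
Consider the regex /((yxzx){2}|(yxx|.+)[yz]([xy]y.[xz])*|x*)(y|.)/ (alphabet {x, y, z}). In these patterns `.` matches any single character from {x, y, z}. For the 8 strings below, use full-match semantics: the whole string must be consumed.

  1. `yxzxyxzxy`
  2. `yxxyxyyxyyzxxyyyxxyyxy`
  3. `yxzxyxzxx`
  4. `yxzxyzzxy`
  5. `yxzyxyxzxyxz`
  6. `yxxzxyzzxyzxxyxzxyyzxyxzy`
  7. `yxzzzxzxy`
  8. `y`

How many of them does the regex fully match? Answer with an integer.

1. `yxzxyxzxy` → match
2 → no match
3. `yxzxyxzxx` → match
4. `yxzxyzzxy` → no match
5. `yxzyxyxzxyxz` → no match
6 → match
7. `yxzzzxzxy` → no match
8. `y` → match
Total matched: 4

4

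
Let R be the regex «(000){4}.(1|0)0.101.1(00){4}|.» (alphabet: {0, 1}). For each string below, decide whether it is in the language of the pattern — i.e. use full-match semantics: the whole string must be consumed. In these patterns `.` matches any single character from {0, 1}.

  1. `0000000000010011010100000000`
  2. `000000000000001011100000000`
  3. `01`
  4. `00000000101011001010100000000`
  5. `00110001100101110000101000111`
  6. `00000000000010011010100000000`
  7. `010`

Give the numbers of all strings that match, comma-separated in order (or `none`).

1 → no match
2 → no match
3. `01` → no match
4 → no match
5 → no match
6 → match
7. `010` → no match

6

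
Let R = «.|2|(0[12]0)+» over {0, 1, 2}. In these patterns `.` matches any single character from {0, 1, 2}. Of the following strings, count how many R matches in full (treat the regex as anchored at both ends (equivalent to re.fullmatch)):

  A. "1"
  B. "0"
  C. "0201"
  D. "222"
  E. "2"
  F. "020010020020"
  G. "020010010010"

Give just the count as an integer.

A → match
B → match
C → no match
D → no match
E → match
F → match
G → match
Total matched: 5

5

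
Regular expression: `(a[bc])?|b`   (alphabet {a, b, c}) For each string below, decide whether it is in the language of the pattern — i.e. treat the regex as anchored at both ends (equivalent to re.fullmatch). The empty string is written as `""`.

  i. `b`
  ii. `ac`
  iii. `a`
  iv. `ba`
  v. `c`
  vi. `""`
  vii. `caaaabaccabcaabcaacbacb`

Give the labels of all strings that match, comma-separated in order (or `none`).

i → match
ii → match
iii → no match
iv → no match
v → no match
vi → match
vii → no match

i, ii, vi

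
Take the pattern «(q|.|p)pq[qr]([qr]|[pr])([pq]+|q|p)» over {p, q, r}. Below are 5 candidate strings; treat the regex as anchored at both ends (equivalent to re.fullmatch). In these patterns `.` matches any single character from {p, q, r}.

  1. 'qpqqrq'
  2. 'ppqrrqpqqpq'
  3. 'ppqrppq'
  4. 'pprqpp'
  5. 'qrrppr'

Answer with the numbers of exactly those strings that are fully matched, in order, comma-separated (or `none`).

1 → match
2 → match
3 → match
4 → no match
5 → no match

1, 2, 3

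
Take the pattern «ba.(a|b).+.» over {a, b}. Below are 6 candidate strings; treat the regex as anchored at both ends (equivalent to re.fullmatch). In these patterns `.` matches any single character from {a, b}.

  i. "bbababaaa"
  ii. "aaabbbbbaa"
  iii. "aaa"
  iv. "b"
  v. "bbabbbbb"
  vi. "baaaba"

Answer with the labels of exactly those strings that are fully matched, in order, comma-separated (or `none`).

vi

i → no match — must start with "ba"
ii → no match — must start with "ba"
iii → no match — must start with "ba"
iv → no match — must start with "ba"
v → no match — must start with "ba"
vi → match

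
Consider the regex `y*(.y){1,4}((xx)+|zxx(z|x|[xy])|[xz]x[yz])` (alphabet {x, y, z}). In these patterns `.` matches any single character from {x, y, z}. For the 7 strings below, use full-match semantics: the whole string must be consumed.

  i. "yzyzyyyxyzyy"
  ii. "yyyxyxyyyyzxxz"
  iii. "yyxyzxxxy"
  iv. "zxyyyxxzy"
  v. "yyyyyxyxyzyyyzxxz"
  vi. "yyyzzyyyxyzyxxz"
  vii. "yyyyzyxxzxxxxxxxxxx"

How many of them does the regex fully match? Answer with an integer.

1

i. "yzyzyyyxyzyy" → no match
ii → no match
iii. "yyxyzxxxy" → no match
iv. "zxyyyxxzy" → no match
v → match
vi → no match
vii → no match
Total matched: 1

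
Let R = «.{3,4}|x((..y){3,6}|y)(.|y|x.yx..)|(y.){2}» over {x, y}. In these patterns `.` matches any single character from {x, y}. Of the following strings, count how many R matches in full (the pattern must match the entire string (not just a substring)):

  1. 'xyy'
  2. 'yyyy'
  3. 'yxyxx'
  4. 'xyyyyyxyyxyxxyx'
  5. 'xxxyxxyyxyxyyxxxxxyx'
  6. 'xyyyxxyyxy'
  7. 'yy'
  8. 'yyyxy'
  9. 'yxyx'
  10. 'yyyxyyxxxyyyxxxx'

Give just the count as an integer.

3

1 → match
2 → match
3 → no match
4 → no match
5 → no match
6 → no match
7 → no match
8 → no match
9 → match
10 → no match
Total matched: 3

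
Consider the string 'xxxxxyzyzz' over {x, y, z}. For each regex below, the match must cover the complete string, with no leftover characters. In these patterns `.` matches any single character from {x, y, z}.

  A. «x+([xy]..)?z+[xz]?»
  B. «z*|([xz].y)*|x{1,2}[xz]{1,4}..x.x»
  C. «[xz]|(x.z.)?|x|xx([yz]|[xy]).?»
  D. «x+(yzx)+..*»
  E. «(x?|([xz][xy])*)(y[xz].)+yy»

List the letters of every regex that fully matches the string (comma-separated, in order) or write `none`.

A → match
B → no match
C → no match
D → no match
E → no match — must end with 'yy'

A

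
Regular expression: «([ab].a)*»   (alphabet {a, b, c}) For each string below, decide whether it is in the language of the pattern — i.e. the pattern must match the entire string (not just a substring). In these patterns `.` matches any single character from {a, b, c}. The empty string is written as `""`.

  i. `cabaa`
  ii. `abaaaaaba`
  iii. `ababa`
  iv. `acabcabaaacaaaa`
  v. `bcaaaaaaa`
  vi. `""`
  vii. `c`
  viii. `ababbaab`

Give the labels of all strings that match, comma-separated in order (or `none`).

ii, iv, v, vi

i. `cabaa` → no match
ii. `abaaaaaba` → match
iii. `ababa` → no match
iv → match
v. `bcaaaaaaa` → match
vi. `""` → match
vii. `c` → no match
viii. `ababbaab` → no match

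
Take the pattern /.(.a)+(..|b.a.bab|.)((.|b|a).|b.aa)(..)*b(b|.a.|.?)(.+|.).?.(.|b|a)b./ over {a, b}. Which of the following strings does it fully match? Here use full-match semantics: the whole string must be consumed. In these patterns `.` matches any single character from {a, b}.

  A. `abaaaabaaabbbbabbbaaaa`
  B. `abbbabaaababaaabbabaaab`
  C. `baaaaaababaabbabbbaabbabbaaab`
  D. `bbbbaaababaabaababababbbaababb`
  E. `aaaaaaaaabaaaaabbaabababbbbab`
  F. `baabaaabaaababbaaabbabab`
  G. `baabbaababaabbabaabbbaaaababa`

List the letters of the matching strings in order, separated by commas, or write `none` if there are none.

G

A → no match
B → no match
C → no match
D → no match
E → no match
F → no match
G → match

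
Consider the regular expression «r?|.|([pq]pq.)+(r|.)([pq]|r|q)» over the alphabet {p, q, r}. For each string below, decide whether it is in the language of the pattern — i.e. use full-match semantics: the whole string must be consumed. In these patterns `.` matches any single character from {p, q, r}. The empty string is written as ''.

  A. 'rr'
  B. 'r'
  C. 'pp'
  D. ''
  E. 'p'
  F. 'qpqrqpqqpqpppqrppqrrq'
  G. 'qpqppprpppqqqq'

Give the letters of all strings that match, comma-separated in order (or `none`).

B, D, E

A → no match
B → match
C → no match
D → match
E → match
F → no match
G → no match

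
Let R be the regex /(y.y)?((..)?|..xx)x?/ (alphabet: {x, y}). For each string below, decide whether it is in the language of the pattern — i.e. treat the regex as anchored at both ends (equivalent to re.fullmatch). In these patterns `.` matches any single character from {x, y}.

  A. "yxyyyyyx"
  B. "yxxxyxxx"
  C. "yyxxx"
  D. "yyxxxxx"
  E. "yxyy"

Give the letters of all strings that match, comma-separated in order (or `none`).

C

A → no match
B → no match
C → match
D → no match
E → no match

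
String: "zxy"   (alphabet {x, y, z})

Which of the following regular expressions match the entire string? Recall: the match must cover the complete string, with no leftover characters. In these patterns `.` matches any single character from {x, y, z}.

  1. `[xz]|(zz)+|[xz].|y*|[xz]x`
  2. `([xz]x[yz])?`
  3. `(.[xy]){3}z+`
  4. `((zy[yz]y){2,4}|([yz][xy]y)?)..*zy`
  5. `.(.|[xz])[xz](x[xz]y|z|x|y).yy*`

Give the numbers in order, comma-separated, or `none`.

1 → no match
2 → match
3 → no match — must end with "z"
4 → no match — must end with "zy"
5 → no match

2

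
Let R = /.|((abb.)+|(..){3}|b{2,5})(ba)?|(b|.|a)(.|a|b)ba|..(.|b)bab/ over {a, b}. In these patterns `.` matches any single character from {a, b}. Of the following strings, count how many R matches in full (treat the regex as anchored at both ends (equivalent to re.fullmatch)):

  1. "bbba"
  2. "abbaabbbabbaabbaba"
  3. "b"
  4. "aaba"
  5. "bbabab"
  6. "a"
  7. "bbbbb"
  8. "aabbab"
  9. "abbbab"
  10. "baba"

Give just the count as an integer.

1 → match
2 → match
3 → match
4 → match
5 → match
6 → match
7 → match
8 → match
9 → match
10 → match
Total matched: 10

10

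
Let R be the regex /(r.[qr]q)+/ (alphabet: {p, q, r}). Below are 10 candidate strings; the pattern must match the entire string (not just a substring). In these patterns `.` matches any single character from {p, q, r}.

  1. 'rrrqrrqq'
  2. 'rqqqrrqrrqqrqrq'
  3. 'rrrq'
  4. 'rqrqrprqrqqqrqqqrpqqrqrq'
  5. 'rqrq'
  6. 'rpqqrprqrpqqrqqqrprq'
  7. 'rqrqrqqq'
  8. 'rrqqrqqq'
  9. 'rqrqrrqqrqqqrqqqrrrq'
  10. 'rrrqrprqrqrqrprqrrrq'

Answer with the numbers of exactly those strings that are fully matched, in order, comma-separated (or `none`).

1, 3, 4, 5, 6, 7, 8, 9, 10

1. 'rrrqrrqq' → match
2 → no match
3. 'rrrq' → match
4 → match
5. 'rqrq' → match
6 → match
7. 'rqrqrqqq' → match
8. 'rrqqrqqq' → match
9 → match
10 → match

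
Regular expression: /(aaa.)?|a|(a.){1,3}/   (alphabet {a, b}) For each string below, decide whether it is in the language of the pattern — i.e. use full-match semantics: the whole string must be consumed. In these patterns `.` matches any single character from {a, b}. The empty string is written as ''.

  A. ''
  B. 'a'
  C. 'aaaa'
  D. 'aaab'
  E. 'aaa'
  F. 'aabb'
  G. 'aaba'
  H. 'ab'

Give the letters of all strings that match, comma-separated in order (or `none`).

A. '' → match
B. 'a' → match
C. 'aaaa' → match
D. 'aaab' → match
E. 'aaa' → no match
F. 'aabb' → no match
G. 'aaba' → no match
H. 'ab' → match

A, B, C, D, H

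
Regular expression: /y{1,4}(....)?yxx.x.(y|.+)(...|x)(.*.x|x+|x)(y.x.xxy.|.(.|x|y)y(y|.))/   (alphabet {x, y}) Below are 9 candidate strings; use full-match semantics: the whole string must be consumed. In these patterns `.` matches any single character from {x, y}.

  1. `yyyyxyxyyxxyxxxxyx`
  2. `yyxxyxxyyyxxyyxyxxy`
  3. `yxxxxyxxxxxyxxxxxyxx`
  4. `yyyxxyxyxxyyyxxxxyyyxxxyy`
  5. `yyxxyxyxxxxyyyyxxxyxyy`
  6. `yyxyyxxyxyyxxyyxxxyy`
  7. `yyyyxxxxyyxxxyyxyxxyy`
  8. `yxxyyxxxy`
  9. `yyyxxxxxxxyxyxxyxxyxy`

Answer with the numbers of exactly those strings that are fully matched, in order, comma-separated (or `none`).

1 → no match
2 → no match
3 → no match
4 → match
5 → match
6 → no match
7 → match
8 → no match
9 → no match

4, 5, 7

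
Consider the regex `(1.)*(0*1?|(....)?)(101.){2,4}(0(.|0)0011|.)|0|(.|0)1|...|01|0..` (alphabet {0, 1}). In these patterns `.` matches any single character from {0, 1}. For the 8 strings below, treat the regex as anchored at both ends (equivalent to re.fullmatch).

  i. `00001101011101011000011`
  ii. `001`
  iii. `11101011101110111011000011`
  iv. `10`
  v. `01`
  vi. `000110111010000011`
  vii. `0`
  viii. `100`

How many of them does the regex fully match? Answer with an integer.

i → no match
ii → match
iii → match
iv → no match
v → match
vi → match
vii → match
viii → match
Total matched: 6

6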